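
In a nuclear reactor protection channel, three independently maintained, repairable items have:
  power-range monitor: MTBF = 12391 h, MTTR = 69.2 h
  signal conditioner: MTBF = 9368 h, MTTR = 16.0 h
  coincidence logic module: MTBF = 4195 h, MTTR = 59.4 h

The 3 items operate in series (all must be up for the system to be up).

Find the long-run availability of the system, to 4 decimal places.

0.9789

A(power-range monitor) = MTBF/(MTBF+MTTR) = 12391/(12391+69.2) = 0.994446
A(signal conditioner) = MTBF/(MTBF+MTTR) = 9368/(9368+16.0) = 0.998295
A(coincidence logic module) = MTBF/(MTBF+MTTR) = 4195/(4195+59.4) = 0.986038
Series availability: 0.994446 × 0.998295 × 0.986038 = 0.9789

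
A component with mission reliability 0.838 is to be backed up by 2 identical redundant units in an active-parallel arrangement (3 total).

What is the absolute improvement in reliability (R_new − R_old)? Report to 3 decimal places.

R_before = 0.838
R_after = 1 − (1 − 0.838)^3 = 0.996
ΔR = 0.996 − 0.838 = 0.158

0.158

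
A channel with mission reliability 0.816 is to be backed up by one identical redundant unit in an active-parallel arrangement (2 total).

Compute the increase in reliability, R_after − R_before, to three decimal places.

R_before = 0.816
R_after = 1 − (1 − 0.816)^2 = 0.966
ΔR = 0.966 − 0.816 = 0.150

0.150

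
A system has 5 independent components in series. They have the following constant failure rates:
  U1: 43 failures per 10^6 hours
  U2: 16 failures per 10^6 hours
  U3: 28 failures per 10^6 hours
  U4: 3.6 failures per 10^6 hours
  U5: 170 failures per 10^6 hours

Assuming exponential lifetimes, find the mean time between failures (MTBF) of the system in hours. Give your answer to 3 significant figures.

3840

Series of exponential components: λ_sys = Σ λ_i
λ_sys = 0.000043 + 0.000016 + 0.000028 + 0.0000036 + 0.00017 = 2.6060e-04 /h
MTBF = 1 / λ_sys = 3840 h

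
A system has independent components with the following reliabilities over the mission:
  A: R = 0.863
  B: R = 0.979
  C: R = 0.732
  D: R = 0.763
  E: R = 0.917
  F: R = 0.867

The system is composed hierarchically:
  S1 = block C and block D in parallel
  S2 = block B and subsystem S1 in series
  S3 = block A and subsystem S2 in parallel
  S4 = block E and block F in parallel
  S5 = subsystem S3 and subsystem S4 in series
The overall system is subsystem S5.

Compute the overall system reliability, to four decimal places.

Parallel (C and D): 1 − (1 − 0.732000)(1 − 0.763000) = 0.936484
Series (B and [0.936484]): 0.979000 × 0.936484 = 0.916818
Parallel (A and [0.916818]): 1 − (1 − 0.863000)(1 − 0.916818) = 0.988604
Parallel (E and F): 1 − (1 − 0.917000)(1 − 0.867000) = 0.988961
Series ([0.988604] and [0.988961]): 0.988604 × 0.988961 = 0.9777

0.9777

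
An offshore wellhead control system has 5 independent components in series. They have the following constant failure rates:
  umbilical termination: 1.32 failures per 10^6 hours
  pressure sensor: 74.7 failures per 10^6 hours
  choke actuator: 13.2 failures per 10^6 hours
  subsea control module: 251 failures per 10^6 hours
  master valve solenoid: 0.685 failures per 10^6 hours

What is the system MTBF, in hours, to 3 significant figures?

2930

Series of exponential components: λ_sys = Σ λ_i
λ_sys = 0.00000132 + 0.0000747 + 0.0000132 + 0.000251 + 0.000000685 = 3.4090e-04 /h
MTBF = 1 / λ_sys = 2930 h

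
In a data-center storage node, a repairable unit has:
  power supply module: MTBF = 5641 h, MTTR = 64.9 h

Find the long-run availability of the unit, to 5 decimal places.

0.98863

A(power supply module) = MTBF/(MTBF+MTTR) = 5641/(5641+64.9) = 0.98863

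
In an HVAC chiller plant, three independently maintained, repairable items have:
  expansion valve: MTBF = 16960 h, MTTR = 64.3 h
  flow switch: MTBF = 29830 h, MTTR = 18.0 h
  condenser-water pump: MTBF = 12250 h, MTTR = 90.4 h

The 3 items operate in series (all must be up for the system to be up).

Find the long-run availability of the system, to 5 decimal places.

A(expansion valve) = MTBF/(MTBF+MTTR) = 16960/(16960+64.3) = 0.996223
A(flow switch) = MTBF/(MTBF+MTTR) = 29830/(29830+18.0) = 0.999397
A(condenser-water pump) = MTBF/(MTBF+MTTR) = 12250/(12250+90.4) = 0.992674
Series availability: 0.996223 × 0.999397 × 0.992674 = 0.98833

0.98833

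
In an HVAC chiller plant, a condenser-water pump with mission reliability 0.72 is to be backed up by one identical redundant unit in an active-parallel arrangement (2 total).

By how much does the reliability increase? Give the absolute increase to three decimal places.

0.202

R_before = 0.72
R_after = 1 − (1 − 0.72)^2 = 0.922
ΔR = 0.922 − 0.72 = 0.202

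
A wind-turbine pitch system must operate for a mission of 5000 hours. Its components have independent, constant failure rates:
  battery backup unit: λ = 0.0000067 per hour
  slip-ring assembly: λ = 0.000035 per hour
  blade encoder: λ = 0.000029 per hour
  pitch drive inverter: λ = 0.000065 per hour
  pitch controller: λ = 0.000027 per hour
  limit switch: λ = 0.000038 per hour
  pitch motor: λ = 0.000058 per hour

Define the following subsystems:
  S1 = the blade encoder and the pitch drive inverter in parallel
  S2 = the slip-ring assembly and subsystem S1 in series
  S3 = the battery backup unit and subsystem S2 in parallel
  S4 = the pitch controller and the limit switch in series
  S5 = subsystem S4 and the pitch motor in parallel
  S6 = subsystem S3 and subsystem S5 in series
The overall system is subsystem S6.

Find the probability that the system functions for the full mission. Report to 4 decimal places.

0.9243

R(battery backup unit) = exp(−0.0000067 × 5000) = 0.967055
R(slip-ring assembly) = exp(−0.000035 × 5000) = 0.839457
R(blade encoder) = exp(−0.000029 × 5000) = 0.865022
R(pitch drive inverter) = exp(−0.000065 × 5000) = 0.722527
R(pitch controller) = exp(−0.000027 × 5000) = 0.873716
R(limit switch) = exp(−0.000038 × 5000) = 0.826959
R(pitch motor) = exp(−0.000058 × 5000) = 0.748264
Parallel (blade encoder and pitch drive inverter): 1 − (1 − 0.865022)(1 − 0.722527) = 0.962547
Series (slip-ring assembly and [0.962547]): 0.839457 × 0.962547 = 0.808017
Parallel (battery backup unit and [0.808017]): 1 − (1 − 0.967055)(1 − 0.808017) = 0.993675
Series (pitch controller and limit switch): 0.873716 × 0.826959 = 0.722527
Parallel ([0.722527] and pitch motor): 1 − (1 − 0.722527)(1 − 0.748264) = 0.930150
Series ([0.993675] and [0.930150]): 0.993675 × 0.930150 = 0.9243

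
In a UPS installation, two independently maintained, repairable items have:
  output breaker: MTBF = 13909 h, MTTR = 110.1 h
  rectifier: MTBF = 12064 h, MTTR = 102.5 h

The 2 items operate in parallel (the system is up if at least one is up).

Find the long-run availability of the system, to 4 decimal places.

0.9999

A(output breaker) = MTBF/(MTBF+MTTR) = 13909/(13909+110.1) = 0.992146
A(rectifier) = MTBF/(MTBF+MTTR) = 12064/(12064+102.5) = 0.991575
Parallel availability: 1 − (1 − 0.992146)(1 − 0.991575) = 0.9999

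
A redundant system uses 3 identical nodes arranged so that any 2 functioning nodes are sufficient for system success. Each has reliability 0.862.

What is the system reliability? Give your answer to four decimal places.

0.9481

R = Σ_{i=2}^{3} C(3,i) p^i (1−p)^{3−i} with p = 0.862
C(3,2)·0.862^2·0.138^1 = 0.307620
C(3,3)·0.862^3·0.138^0 = 0.640504
Sum = 0.9481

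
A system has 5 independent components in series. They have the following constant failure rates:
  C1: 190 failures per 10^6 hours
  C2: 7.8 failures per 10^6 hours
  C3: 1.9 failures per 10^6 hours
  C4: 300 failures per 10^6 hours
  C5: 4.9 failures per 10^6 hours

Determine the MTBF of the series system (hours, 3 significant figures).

Series of exponential components: λ_sys = Σ λ_i
λ_sys = 0.00019 + 0.0000078 + 0.0000019 + 0.00030 + 0.0000049 = 5.0460e-04 /h
MTBF = 1 / λ_sys = 1980 h

1980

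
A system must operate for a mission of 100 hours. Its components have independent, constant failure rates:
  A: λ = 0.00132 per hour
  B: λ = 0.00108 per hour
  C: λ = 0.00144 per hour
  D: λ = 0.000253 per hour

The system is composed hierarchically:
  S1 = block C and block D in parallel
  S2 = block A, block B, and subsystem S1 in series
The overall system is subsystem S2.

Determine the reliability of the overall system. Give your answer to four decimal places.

0.7840

R(A) = exp(−0.00132 × 100) = 0.876341
R(B) = exp(−0.00108 × 100) = 0.897628
R(C) = exp(−0.00144 × 100) = 0.865888
R(D) = exp(−0.000253 × 100) = 0.975017
Parallel (C and D): 1 − (1 − 0.865888)(1 − 0.975017) = 0.996649
Series (A, B, and [0.996649]): 0.876341 × 0.897628 × 0.996649 = 0.7840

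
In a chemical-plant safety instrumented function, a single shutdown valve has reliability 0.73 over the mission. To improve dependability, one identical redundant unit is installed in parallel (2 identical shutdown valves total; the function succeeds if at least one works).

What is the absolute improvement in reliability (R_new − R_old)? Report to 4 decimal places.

R_before = 0.73
R_after = 1 − (1 − 0.73)^2 = 0.9271
ΔR = 0.9271 − 0.73 = 0.1971

0.1971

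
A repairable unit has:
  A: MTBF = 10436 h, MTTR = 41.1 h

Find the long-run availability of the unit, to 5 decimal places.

A(A) = MTBF/(MTBF+MTTR) = 10436/(10436+41.1) = 0.99608

0.99608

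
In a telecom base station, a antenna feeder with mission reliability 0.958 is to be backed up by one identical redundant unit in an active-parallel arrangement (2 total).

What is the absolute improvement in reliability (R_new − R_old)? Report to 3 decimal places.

R_before = 0.958
R_after = 1 − (1 − 0.958)^2 = 0.998
ΔR = 0.998 − 0.958 = 0.040

0.040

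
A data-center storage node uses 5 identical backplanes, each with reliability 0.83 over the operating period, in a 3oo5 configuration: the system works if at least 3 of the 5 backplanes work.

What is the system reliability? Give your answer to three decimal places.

R = Σ_{i=3}^{5} C(5,i) p^i (1−p)^{5−i} with p = 0.83
C(5,3)·0.83^3·0.17^2 = 0.16525
C(5,4)·0.83^4·0.17^1 = 0.40340
C(5,5)·0.83^5·0.17^0 = 0.39390
Sum = 0.963

0.963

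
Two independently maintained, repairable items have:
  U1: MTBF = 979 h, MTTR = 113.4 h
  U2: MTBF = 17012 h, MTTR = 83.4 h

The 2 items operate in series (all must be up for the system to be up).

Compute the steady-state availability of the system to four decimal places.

A(U1) = MTBF/(MTBF+MTTR) = 979/(979+113.4) = 0.896192
A(U2) = MTBF/(MTBF+MTTR) = 17012/(17012+83.4) = 0.995121
Series availability: 0.896192 × 0.995121 = 0.8918

0.8918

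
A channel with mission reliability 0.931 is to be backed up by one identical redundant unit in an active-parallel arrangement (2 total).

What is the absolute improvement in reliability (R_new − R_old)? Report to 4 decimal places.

R_before = 0.931
R_after = 1 − (1 − 0.931)^2 = 0.9952
ΔR = 0.9952 − 0.931 = 0.0642

0.0642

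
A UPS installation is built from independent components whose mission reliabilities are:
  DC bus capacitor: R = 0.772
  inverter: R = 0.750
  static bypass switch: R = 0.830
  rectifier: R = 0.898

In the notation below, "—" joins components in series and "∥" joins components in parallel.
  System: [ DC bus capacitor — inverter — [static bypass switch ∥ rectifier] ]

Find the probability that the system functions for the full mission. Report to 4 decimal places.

0.5690

Parallel (static bypass switch and rectifier): 1 − (1 − 0.830000)(1 − 0.898000) = 0.982660
Series (DC bus capacitor, inverter, and [0.982660]): 0.772000 × 0.750000 × 0.982660 = 0.5690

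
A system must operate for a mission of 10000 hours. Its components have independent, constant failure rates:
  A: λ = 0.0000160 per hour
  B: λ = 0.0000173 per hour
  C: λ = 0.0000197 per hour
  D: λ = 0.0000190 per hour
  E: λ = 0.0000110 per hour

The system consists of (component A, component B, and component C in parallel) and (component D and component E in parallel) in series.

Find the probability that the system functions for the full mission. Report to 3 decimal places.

0.978

R(A) = exp(−0.0000160 × 10000) = 0.85214
R(B) = exp(−0.0000173 × 10000) = 0.84114
R(C) = exp(−0.0000197 × 10000) = 0.82119
R(D) = exp(−0.0000190 × 10000) = 0.82696
R(E) = exp(−0.0000110 × 10000) = 0.89583
Parallel (A, B, and C): 1 − (1 − 0.85214)(1 − 0.84114)(1 − 0.82119) = 0.99580
Parallel (D and E): 1 − (1 − 0.82696)(1 − 0.89583) = 0.98197
Series ([0.99580] and [0.98197]): 0.99580 × 0.98197 = 0.978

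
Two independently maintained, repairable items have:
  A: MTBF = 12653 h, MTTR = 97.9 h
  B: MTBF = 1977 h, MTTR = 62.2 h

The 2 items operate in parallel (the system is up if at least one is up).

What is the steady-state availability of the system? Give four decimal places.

0.9998

A(A) = MTBF/(MTBF+MTTR) = 12653/(12653+97.9) = 0.992322
A(B) = MTBF/(MTBF+MTTR) = 1977/(1977+62.2) = 0.969498
Parallel availability: 1 − (1 − 0.992322)(1 − 0.969498) = 0.9998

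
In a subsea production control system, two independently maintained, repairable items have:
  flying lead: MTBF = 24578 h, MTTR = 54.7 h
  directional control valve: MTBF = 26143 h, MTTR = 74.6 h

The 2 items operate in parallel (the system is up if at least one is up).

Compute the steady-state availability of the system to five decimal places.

0.99999

A(flying lead) = MTBF/(MTBF+MTTR) = 24578/(24578+54.7) = 0.997779
A(directional control valve) = MTBF/(MTBF+MTTR) = 26143/(26143+74.6) = 0.997155
Parallel availability: 1 − (1 − 0.997779)(1 − 0.997155) = 0.99999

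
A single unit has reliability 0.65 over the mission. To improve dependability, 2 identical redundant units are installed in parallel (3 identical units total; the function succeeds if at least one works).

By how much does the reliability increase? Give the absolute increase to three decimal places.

0.307

R_before = 0.65
R_after = 1 − (1 − 0.65)^3 = 0.957
ΔR = 0.957 − 0.65 = 0.307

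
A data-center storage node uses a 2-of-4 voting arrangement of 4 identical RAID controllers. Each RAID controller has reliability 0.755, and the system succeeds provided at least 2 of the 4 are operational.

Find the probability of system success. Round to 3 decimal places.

0.952

R = Σ_{i=2}^{4} C(4,i) p^i (1−p)^{4−i} with p = 0.755
C(4,2)·0.755^2·0.245^2 = 0.20529
C(4,3)·0.755^3·0.245^1 = 0.42176
C(4,4)·0.755^4·0.245^0 = 0.32493
Sum = 0.952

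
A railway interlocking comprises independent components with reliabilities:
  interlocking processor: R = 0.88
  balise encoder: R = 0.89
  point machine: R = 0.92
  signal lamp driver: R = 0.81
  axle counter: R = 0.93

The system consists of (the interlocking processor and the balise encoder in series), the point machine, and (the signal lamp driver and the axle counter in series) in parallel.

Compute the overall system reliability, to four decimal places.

Series (interlocking processor and balise encoder): 0.880000 × 0.890000 = 0.783200
Series (signal lamp driver and axle counter): 0.810000 × 0.930000 = 0.753300
Parallel ([0.783200], point machine, and [0.753300]): 1 − (1 − 0.783200)(1 − 0.920000)(1 − 0.753300) = 0.9957

0.9957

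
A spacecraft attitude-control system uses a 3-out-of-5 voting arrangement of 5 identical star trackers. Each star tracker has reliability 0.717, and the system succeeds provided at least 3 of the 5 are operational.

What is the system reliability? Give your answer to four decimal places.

0.8587

R = Σ_{i=3}^{5} C(5,i) p^i (1−p)^{5−i} with p = 0.717
C(5,3)·0.717^3·0.283^2 = 0.295210
C(5,4)·0.717^4·0.283^1 = 0.373967
C(5,5)·0.717^5·0.283^0 = 0.189494
Sum = 0.8587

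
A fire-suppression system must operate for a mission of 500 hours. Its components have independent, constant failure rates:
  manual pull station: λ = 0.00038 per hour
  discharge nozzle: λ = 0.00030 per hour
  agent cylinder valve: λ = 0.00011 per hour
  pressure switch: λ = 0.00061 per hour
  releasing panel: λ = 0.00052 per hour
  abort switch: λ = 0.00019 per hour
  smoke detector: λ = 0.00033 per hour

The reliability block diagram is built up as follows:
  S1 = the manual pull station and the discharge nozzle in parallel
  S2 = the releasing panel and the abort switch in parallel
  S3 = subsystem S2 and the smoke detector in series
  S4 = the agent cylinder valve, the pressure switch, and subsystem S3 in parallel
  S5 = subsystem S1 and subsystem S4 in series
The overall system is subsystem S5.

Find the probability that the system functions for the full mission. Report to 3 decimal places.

R(manual pull station) = exp(−0.00038 × 500) = 0.82696
R(discharge nozzle) = exp(−0.00030 × 500) = 0.86071
R(agent cylinder valve) = exp(−0.00011 × 500) = 0.94649
R(pressure switch) = exp(−0.00061 × 500) = 0.73712
R(releasing panel) = exp(−0.00052 × 500) = 0.77105
R(abort switch) = exp(−0.00019 × 500) = 0.90937
R(smoke detector) = exp(−0.00033 × 500) = 0.84789
Parallel (manual pull station and discharge nozzle): 1 − (1 − 0.82696)(1 − 0.86071) = 0.97590
Parallel (releasing panel and abort switch): 1 − (1 − 0.77105)(1 − 0.90937) = 0.97925
Series ([0.97925] and smoke detector): 0.97925 × 0.84789 = 0.83030
Parallel (agent cylinder valve, pressure switch, and [0.83030]): 1 − (1 − 0.94649)(1 − 0.73712)(1 − 0.83030) = 0.99761
Series ([0.97590] and [0.99761]): 0.97590 × 0.99761 = 0.974

0.974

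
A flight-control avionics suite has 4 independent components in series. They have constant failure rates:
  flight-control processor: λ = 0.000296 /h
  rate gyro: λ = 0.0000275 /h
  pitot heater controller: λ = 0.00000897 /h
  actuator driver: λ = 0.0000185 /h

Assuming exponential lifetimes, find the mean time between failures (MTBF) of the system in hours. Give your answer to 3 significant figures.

Series of exponential components: λ_sys = Σ λ_i
λ_sys = 0.000296 + 0.0000275 + 0.00000897 + 0.0000185 = 3.5097e-04 /h
MTBF = 1 / λ_sys = 2850 h

2850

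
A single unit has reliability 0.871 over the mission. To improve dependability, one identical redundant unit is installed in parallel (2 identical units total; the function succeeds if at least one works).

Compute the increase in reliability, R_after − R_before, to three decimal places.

0.112

R_before = 0.871
R_after = 1 − (1 − 0.871)^2 = 0.983
ΔR = 0.983 − 0.871 = 0.112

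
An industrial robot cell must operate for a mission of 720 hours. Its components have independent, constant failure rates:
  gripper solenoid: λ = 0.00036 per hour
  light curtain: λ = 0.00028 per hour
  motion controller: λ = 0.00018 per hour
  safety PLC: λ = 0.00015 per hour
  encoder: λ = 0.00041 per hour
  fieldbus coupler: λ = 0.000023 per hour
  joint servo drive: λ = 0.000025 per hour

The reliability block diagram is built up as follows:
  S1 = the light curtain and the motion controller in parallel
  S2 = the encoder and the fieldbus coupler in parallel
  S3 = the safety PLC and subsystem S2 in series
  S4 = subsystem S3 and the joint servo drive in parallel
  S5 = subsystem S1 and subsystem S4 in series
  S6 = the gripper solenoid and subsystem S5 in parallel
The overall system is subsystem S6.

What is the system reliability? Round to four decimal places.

0.9945

R(gripper solenoid) = exp(−0.00036 × 720) = 0.771669
R(light curtain) = exp(−0.00028 × 720) = 0.817422
R(motion controller) = exp(−0.00018 × 720) = 0.878447
R(safety PLC) = exp(−0.00015 × 720) = 0.897628
R(encoder) = exp(−0.00041 × 720) = 0.744383
R(fieldbus coupler) = exp(−0.000023 × 720) = 0.983576
R(joint servo drive) = exp(−0.000025 × 720) = 0.982161
Parallel (light curtain and motion controller): 1 − (1 − 0.817422)(1 − 0.878447) = 0.977807
Parallel (encoder and fieldbus coupler): 1 − (1 − 0.744383)(1 − 0.983576) = 0.995802
Series (safety PLC and [0.995802]): 0.897628 × 0.995802 = 0.893860
Parallel ([0.893860] and joint servo drive): 1 − (1 − 0.893860)(1 − 0.982161) = 0.998107
Series ([0.977807] and [0.998107]): 0.977807 × 0.998107 = 0.975956
Parallel (gripper solenoid and [0.975956]): 1 − (1 − 0.771669)(1 − 0.975956) = 0.9945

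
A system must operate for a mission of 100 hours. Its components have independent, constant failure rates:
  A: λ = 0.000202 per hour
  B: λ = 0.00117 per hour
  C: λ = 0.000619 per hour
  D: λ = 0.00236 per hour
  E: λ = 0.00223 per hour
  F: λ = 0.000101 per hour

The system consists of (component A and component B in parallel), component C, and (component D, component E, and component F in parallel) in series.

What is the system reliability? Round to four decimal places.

R(A) = exp(−0.000202 × 100) = 0.980003
R(B) = exp(−0.00117 × 100) = 0.889585
R(C) = exp(−0.000619 × 100) = 0.939977
R(D) = exp(−0.00236 × 100) = 0.789781
R(E) = exp(−0.00223 × 100) = 0.800115
R(F) = exp(−0.000101 × 100) = 0.989951
Parallel (A and B): 1 − (1 − 0.980003)(1 − 0.889585) = 0.997792
Parallel (D, E, and F): 1 − (1 − 0.789781)(1 − 0.800115)(1 − 0.989951) = 0.999578
Series ([0.997792], C, and [0.999578]): 0.997792 × 0.939977 × 0.999578 = 0.9375

0.9375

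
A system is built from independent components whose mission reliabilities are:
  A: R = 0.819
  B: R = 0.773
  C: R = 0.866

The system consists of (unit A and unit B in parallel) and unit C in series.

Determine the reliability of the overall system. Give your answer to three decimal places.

Parallel (A and B): 1 − (1 − 0.81900)(1 − 0.77300) = 0.95891
Series ([0.95891] and C): 0.95891 × 0.86600 = 0.830

0.830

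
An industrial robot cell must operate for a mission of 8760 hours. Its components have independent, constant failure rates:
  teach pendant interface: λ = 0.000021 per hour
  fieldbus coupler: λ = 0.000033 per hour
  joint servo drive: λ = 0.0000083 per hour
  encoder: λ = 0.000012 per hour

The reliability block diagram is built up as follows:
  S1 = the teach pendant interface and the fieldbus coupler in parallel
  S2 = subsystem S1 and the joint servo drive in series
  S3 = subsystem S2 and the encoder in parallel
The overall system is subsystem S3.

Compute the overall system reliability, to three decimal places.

R(teach pendant interface) = exp(−0.000021 × 8760) = 0.83197
R(fieldbus coupler) = exp(−0.000033 × 8760) = 0.74895
R(joint servo drive) = exp(−0.0000083 × 8760) = 0.92987
R(encoder) = exp(−0.000012 × 8760) = 0.90022
Parallel (teach pendant interface and fieldbus coupler): 1 − (1 − 0.83197)(1 − 0.74895) = 0.95782
Series ([0.95782] and joint servo drive): 0.95782 × 0.92987 = 0.89065
Parallel ([0.89065] and encoder): 1 − (1 − 0.89065)(1 − 0.90022) = 0.989

0.989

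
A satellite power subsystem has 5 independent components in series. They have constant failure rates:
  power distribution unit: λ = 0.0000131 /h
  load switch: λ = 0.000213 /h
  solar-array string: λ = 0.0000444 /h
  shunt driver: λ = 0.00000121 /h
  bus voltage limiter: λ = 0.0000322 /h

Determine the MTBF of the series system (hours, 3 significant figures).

3290

Series of exponential components: λ_sys = Σ λ_i
λ_sys = 0.0000131 + 0.000213 + 0.0000444 + 0.00000121 + 0.0000322 = 3.0391e-04 /h
MTBF = 1 / λ_sys = 3290 h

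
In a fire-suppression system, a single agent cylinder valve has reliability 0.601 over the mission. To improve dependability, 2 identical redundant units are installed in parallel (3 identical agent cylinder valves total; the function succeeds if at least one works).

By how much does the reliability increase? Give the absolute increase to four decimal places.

R_before = 0.601
R_after = 1 − (1 − 0.601)^3 = 0.9365
ΔR = 0.9365 − 0.601 = 0.3355

0.3355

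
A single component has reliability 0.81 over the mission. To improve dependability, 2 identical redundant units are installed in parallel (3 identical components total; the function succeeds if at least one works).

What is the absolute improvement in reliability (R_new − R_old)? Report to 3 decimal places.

0.183

R_before = 0.81
R_after = 1 − (1 − 0.81)^3 = 0.993
ΔR = 0.993 − 0.81 = 0.183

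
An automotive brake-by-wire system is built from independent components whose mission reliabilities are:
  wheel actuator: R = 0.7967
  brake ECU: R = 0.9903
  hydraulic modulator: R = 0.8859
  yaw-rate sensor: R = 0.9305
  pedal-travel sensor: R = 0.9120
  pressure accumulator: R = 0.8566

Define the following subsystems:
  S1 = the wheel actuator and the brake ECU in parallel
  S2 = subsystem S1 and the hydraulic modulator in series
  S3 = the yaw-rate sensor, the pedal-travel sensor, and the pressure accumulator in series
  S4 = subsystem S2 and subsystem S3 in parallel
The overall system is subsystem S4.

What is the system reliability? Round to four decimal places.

Parallel (wheel actuator and brake ECU): 1 − (1 − 0.796700)(1 − 0.990300) = 0.998028
Series ([0.998028] and hydraulic modulator): 0.998028 × 0.885900 = 0.884153
Series (yaw-rate sensor, pedal-travel sensor, and pressure accumulator): 0.930500 × 0.912000 × 0.856600 = 0.726924
Parallel ([0.884153] and [0.726924]): 1 − (1 − 0.884153)(1 − 0.726924) = 0.9684

0.9684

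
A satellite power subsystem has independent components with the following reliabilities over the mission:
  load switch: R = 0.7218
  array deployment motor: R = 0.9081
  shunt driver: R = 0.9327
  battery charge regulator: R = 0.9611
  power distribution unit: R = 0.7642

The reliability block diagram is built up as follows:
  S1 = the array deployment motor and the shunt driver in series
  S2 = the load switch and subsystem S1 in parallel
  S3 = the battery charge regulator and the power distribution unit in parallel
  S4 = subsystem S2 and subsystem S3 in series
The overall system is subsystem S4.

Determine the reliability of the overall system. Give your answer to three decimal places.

Series (array deployment motor and shunt driver): 0.90810 × 0.93270 = 0.84698
Parallel (load switch and [0.84698]): 1 − (1 − 0.72180)(1 − 0.84698) = 0.95743
Parallel (battery charge regulator and power distribution unit): 1 − (1 − 0.96110)(1 − 0.76420) = 0.99083
Series ([0.95743] and [0.99083]): 0.95743 × 0.99083 = 0.949

0.949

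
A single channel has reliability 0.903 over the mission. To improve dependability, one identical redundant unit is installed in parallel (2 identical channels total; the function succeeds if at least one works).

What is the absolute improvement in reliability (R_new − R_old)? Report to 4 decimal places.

0.0876

R_before = 0.903
R_after = 1 − (1 − 0.903)^2 = 0.9906
ΔR = 0.9906 − 0.903 = 0.0876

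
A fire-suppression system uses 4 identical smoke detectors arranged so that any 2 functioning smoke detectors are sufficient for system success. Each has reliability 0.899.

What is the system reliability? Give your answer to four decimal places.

0.9962

R = Σ_{i=2}^{4} C(4,i) p^i (1−p)^{4−i} with p = 0.899
C(4,2)·0.899^2·0.101^2 = 0.049467
C(4,3)·0.899^3·0.101^1 = 0.293535
C(4,4)·0.899^4·0.101^0 = 0.653189
Sum = 0.9962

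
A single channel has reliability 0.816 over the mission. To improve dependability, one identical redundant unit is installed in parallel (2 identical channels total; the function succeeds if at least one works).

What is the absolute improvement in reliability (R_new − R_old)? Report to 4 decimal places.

0.1501

R_before = 0.816
R_after = 1 − (1 − 0.816)^2 = 0.9661
ΔR = 0.9661 − 0.816 = 0.1501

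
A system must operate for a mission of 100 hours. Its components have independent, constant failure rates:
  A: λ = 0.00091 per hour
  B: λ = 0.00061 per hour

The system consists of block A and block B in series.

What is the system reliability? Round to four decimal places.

0.8590

R(A) = exp(−0.00091 × 100) = 0.913018
R(B) = exp(−0.00061 × 100) = 0.940823
Series (A and B): 0.913018 × 0.940823 = 0.8590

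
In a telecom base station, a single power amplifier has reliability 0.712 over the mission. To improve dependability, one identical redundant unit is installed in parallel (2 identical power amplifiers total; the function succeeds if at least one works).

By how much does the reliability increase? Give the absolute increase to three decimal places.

0.205

R_before = 0.712
R_after = 1 − (1 − 0.712)^2 = 0.917
ΔR = 0.917 − 0.712 = 0.205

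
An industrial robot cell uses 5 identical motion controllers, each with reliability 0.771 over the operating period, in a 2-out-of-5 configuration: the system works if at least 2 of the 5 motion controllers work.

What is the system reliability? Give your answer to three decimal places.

0.989

R = Σ_{i=2}^{5} C(5,i) p^i (1−p)^{5−i} with p = 0.771
C(5,2)·0.771^2·0.229^3 = 0.07139
C(5,3)·0.771^3·0.229^2 = 0.24034
C(5,4)·0.771^4·0.229^1 = 0.40460
C(5,5)·0.771^5·0.229^0 = 0.27244
Sum = 0.989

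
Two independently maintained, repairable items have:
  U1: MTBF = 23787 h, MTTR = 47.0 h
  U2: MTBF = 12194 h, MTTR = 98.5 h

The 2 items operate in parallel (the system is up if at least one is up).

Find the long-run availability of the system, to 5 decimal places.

A(U1) = MTBF/(MTBF+MTTR) = 23787/(23787+47.0) = 0.998028
A(U2) = MTBF/(MTBF+MTTR) = 12194/(12194+98.5) = 0.991987
Parallel availability: 1 − (1 − 0.998028)(1 − 0.991987) = 0.99998

0.99998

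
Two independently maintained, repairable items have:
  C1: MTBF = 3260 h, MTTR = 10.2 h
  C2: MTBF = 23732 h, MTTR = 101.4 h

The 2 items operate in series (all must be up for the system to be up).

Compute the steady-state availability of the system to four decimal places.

0.9926

A(C1) = MTBF/(MTBF+MTTR) = 3260/(3260+10.2) = 0.996881
A(C2) = MTBF/(MTBF+MTTR) = 23732/(23732+101.4) = 0.995745
Series availability: 0.996881 × 0.995745 = 0.9926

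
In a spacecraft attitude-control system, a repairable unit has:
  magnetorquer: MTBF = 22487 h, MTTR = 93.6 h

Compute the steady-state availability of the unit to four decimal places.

A(magnetorquer) = MTBF/(MTBF+MTTR) = 22487/(22487+93.6) = 0.9959

0.9959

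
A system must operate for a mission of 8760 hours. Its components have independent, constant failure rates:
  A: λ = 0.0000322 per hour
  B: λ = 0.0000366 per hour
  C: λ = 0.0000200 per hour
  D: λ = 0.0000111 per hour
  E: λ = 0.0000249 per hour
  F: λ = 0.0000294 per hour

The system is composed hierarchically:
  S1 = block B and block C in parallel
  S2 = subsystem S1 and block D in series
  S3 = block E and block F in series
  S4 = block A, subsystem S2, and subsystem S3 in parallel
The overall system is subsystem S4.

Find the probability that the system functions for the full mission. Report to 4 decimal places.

0.9877

R(A) = exp(−0.0000322 × 8760) = 0.754219
R(B) = exp(−0.0000366 × 8760) = 0.725702
R(C) = exp(−0.0000200 × 8760) = 0.839289
R(D) = exp(−0.0000111 × 8760) = 0.907342
R(E) = exp(−0.0000249 × 8760) = 0.804026
R(F) = exp(−0.0000294 × 8760) = 0.772948
Parallel (B and C): 1 − (1 − 0.725702)(1 − 0.839289) = 0.955917
Series ([0.955917] and D): 0.955917 × 0.907342 = 0.867344
Series (E and F): 0.804026 × 0.772948 = 0.621470
Parallel (A, [0.867344], and [0.621470]): 1 − (1 − 0.754219)(1 − 0.867344)(1 − 0.621470) = 0.9877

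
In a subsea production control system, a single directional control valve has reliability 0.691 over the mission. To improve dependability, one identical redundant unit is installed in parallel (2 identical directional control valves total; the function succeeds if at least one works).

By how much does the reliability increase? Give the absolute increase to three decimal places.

R_before = 0.691
R_after = 1 − (1 − 0.691)^2 = 0.905
ΔR = 0.905 − 0.691 = 0.214

0.214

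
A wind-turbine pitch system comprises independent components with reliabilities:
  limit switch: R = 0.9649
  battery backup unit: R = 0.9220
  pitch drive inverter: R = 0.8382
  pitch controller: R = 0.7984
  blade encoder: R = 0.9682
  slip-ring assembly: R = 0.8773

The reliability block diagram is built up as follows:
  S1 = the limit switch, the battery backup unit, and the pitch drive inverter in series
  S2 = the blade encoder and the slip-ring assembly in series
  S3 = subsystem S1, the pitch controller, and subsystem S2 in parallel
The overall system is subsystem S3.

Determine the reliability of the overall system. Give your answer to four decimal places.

0.9923

Series (limit switch, battery backup unit, and pitch drive inverter): 0.964900 × 0.922000 × 0.838200 = 0.745694
Series (blade encoder and slip-ring assembly): 0.968200 × 0.877300 = 0.849402
Parallel ([0.745694], pitch controller, and [0.849402]): 1 − (1 − 0.745694)(1 − 0.798400)(1 − 0.849402) = 0.9923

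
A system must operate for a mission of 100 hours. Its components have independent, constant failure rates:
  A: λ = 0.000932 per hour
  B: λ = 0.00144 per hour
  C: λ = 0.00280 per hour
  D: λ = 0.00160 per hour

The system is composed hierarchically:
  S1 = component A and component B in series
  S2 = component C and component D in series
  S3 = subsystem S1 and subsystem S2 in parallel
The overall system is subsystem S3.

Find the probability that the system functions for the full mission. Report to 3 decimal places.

0.925

R(A) = exp(−0.000932 × 100) = 0.91101
R(B) = exp(−0.00144 × 100) = 0.86589
R(C) = exp(−0.00280 × 100) = 0.75578
R(D) = exp(−0.00160 × 100) = 0.85214
Series (A and B): 0.91101 × 0.86589 = 0.78883
Series (C and D): 0.75578 × 0.85214 = 0.64403
Parallel ([0.78883] and [0.64403]): 1 − (1 − 0.78883)(1 − 0.64403) = 0.925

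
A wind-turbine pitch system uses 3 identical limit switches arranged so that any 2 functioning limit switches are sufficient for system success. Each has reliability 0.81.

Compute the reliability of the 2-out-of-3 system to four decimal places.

0.9054

R = Σ_{i=2}^{3} C(3,i) p^i (1−p)^{3−i} with p = 0.81
C(3,2)·0.81^2·0.19^1 = 0.373977
C(3,3)·0.81^3·0.19^0 = 0.531441
Sum = 0.9054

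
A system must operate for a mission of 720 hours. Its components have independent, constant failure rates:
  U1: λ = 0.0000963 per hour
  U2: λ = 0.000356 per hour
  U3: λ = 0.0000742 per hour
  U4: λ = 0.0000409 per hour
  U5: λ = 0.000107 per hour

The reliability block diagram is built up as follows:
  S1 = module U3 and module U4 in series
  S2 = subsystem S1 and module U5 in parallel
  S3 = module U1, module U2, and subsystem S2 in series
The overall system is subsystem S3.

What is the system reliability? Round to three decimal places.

0.718

R(U1) = exp(−0.0000963 × 720) = 0.93301
R(U2) = exp(−0.000356 × 720) = 0.77389
R(U3) = exp(−0.0000742 × 720) = 0.94798
R(U4) = exp(−0.0000409 × 720) = 0.97098
R(U5) = exp(−0.000107 × 720) = 0.92585
Series (U3 and U4): 0.94798 × 0.97098 = 0.92047
Parallel ([0.92047] and U5): 1 − (1 − 0.92047)(1 − 0.92585) = 0.99410
Series (U1, U2, and [0.99410]): 0.93301 × 0.77389 × 0.99410 = 0.718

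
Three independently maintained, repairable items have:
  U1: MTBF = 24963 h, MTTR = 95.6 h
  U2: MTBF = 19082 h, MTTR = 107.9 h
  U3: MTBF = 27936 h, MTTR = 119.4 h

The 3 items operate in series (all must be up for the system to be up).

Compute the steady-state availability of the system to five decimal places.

0.98637

A(U1) = MTBF/(MTBF+MTTR) = 24963/(24963+95.6) = 0.996185
A(U2) = MTBF/(MTBF+MTTR) = 19082/(19082+107.9) = 0.994377
A(U3) = MTBF/(MTBF+MTTR) = 27936/(27936+119.4) = 0.995744
Series availability: 0.996185 × 0.994377 × 0.995744 = 0.98637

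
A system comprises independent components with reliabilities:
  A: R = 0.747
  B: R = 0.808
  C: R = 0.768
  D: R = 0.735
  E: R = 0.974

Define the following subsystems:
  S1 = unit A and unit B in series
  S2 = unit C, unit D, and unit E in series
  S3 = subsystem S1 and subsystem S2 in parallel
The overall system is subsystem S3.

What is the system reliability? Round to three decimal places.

Series (A and B): 0.74700 × 0.80800 = 0.60358
Series (C, D, and E): 0.76800 × 0.73500 × 0.97400 = 0.54980
Parallel ([0.60358] and [0.54980]): 1 − (1 − 0.60358)(1 − 0.54980) = 0.822

0.822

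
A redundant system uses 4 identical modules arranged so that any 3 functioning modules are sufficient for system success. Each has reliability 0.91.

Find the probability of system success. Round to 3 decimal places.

0.957

R = Σ_{i=3}^{4} C(4,i) p^i (1−p)^{4−i} with p = 0.91
C(4,3)·0.91^3·0.09^1 = 0.27129
C(4,4)·0.91^4·0.09^0 = 0.68575
Sum = 0.957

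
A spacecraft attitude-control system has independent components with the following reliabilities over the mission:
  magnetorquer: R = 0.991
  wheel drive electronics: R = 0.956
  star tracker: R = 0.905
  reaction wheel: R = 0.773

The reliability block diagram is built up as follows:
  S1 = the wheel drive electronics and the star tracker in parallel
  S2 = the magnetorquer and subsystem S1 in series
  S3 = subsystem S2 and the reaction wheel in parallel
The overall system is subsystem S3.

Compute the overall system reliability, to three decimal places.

Parallel (wheel drive electronics and star tracker): 1 − (1 − 0.95600)(1 − 0.90500) = 0.99582
Series (magnetorquer and [0.99582]): 0.99100 × 0.99582 = 0.98686
Parallel ([0.98686] and reaction wheel): 1 − (1 − 0.98686)(1 − 0.77300) = 0.997

0.997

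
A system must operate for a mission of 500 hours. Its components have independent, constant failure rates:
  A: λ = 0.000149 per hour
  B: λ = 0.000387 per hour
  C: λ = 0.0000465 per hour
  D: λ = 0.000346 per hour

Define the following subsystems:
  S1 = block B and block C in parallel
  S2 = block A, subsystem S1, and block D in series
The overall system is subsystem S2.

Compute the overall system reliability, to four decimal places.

0.7776

R(A) = exp(−0.000149 × 500) = 0.928207
R(B) = exp(−0.000387 × 500) = 0.824070
R(C) = exp(−0.0000465 × 500) = 0.977018
R(D) = exp(−0.000346 × 500) = 0.841138
Parallel (B and C): 1 − (1 − 0.824070)(1 − 0.977018) = 0.995957
Series (A, [0.995957], and D): 0.928207 × 0.995957 × 0.841138 = 0.7776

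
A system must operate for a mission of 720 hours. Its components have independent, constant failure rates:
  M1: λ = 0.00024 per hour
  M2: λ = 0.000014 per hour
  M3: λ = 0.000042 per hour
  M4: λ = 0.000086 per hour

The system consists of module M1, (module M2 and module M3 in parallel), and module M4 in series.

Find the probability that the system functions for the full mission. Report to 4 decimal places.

0.7906

R(M1) = exp(−0.00024 × 720) = 0.841306
R(M2) = exp(−0.000014 × 720) = 0.989971
R(M3) = exp(−0.000042 × 720) = 0.970213
R(M4) = exp(−0.000086 × 720) = 0.939958
Parallel (M2 and M3): 1 − (1 − 0.989971)(1 − 0.970213) = 0.999701
Series (M1, [0.999701], and M4): 0.841306 × 0.999701 × 0.939958 = 0.7906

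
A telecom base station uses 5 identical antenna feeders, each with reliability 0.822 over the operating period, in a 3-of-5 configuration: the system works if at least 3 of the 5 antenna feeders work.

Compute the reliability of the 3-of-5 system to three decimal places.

R = Σ_{i=3}^{5} C(5,i) p^i (1−p)^{5−i} with p = 0.822
C(5,3)·0.822^3·0.178^2 = 0.17598
C(5,4)·0.822^4·0.178^1 = 0.40633
C(5,5)·0.822^5·0.178^0 = 0.37528
Sum = 0.958

0.958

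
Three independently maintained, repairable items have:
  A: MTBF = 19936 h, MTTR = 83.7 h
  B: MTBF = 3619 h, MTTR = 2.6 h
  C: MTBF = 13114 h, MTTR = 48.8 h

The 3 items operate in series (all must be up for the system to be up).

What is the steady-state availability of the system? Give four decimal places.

A(A) = MTBF/(MTBF+MTTR) = 19936/(19936+83.7) = 0.995819
A(B) = MTBF/(MTBF+MTTR) = 3619/(3619+2.6) = 0.999282
A(C) = MTBF/(MTBF+MTTR) = 13114/(13114+48.8) = 0.996293
Series availability: 0.995819 × 0.999282 × 0.996293 = 0.9914

0.9914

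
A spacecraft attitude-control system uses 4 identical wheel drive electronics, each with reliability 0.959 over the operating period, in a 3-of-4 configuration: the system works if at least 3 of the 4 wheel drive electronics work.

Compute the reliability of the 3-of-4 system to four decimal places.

R = Σ_{i=3}^{4} C(4,i) p^i (1−p)^{4−i} with p = 0.959
C(4,3)·0.959^3·0.041^1 = 0.144644
C(4,4)·0.959^4·0.041^0 = 0.845813
Sum = 0.9905

0.9905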